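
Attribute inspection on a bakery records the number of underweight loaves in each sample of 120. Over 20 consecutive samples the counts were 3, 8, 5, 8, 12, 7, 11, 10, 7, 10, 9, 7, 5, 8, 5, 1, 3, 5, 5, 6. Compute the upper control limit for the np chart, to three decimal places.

p̄ = Σdᵢ / (k·n) = 135 / (20 × 120) = 0.05625
UCL = np̄ + 3·√(np̄(1−p̄)) = 6.7500 + 3 × √(6.7500×0.94375) = 6.7500 + 3 × 2.5239 = 14.3218

14.322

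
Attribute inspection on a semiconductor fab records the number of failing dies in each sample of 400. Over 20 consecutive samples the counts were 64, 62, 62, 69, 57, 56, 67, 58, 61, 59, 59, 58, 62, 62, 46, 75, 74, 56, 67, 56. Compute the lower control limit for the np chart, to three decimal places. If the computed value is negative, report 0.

p̄ = Σdᵢ / (k·n) = 1230 / (20 × 400) = 0.15375
LCL = np̄ − 3·√(np̄(1−p̄)) = 61.5000 − 3 × 7.2142 = 39.8575

39.857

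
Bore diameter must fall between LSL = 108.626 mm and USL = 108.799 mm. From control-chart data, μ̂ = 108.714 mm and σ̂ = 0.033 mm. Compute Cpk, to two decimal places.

0.86

Cpu = (USL − μ̂) / (3σ̂) = (108.799 − 108.714) / (3 × 0.033) = 0.8586; Cpl = (μ̂ − LSL) / (3σ̂) = (108.714 − 108.626) / (3 × 0.033) = 0.8889; Cpk = min(Cpu, Cpl) = 0.8586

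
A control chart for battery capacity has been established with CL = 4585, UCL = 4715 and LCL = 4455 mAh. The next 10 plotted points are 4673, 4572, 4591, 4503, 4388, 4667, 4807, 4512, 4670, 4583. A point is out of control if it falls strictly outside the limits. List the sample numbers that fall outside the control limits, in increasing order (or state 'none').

Compare each point to [4455, 4715]: sample 5 = 4388 < LCL; sample 7 = 4807 > UCL.

5, 7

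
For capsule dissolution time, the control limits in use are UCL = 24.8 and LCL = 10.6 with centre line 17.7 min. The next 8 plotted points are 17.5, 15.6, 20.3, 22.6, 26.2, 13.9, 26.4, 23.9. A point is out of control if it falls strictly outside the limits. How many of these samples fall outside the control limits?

Compare each point to [10.6, 24.8]: sample 5 = 26.2 > UCL; sample 7 = 26.4 > UCL.

2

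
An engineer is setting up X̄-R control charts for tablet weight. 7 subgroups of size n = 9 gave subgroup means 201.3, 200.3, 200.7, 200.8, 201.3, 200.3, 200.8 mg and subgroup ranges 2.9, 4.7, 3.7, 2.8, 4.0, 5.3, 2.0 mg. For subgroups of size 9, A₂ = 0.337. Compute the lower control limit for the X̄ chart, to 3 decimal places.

X̄̄ = (201.3 + 200.3 + 200.7 + 200.8 + 201.3 + 200.3 + 200.8) / 7 = 1405.5000 / 7 = 200.7857
R̄ = (2.9 + 4.7 + 3.7 + 2.8 + 4.0 + 5.3 + 2.0) / 7 = 25.4000 / 7 = 3.6286
LCL = X̄̄ − A₂·R̄ = 200.7857 − 0.337 × 3.6286 = 199.5629

199.563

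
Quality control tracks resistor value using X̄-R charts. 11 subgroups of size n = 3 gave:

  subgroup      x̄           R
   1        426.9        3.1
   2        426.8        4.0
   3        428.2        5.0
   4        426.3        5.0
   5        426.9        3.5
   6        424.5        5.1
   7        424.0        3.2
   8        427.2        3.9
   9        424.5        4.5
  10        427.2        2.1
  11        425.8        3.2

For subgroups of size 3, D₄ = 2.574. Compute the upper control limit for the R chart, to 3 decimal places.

9.968

R̄ = (3.1 + 4.0 + 5.0 + 5.0 + 3.5 + 5.1 + 3.2 + 3.9 + 4.5 + 2.1 + 3.2) / 11 = 42.6000 / 11 = 3.8727
UCL_R = D₄·R̄ = 2.574 × 3.8727 = 9.9684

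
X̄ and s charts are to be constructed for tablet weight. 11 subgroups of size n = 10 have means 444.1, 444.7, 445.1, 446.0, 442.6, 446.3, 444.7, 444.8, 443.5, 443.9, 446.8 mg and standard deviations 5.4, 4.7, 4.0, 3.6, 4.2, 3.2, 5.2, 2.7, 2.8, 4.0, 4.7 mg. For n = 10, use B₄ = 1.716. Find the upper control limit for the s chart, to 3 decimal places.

6.942

s̄ = (5.4 + 4.7 + 4.0 + 3.6 + 4.2 + 3.2 + 5.2 + 2.7 + 2.8 + 4.0 + 4.7) / 11 = 4.0455
UCL_s = B₄·s̄ = 1.716 × 4.0455 = 6.9420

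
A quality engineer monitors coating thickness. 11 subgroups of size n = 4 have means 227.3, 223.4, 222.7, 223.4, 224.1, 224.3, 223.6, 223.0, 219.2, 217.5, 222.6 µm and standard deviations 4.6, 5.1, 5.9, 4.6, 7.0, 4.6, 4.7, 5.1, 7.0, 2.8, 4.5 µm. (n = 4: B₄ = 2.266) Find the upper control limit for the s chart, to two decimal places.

s̄ = (4.6 + 5.1 + 5.9 + 4.6 + 7.0 + 4.6 + 4.7 + 5.1 + 7.0 + 2.8 + 4.5) / 11 = 5.0818
UCL_s = B₄·s̄ = 2.266 × 5.0818 = 11.5154

11.52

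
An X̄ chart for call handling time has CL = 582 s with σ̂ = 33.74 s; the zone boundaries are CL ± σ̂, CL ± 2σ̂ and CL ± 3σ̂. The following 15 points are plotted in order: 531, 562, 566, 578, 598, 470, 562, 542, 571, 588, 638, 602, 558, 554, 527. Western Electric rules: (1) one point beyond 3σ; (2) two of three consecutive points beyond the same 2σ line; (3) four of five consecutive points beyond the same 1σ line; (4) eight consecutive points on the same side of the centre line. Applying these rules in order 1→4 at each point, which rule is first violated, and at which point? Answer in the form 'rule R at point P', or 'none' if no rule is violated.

rule 1 at point 6

Zone of each point (C = within 1σ̂, B = 1σ̂–2σ̂, A = 2σ̂–3σ̂, * = beyond 3σ̂; sign = side of CL): 1:-B, 2:-C, 3:-C, 4:-C, 5:+C, 6:-*, 7:-C, 8:-B, 9:-C, 10:+C, 11:+B, 12:+C, 13:-C, 14:-C, 15:-B
Rule 1 (one point beyond the 3σ limits) is satisfied at point 6.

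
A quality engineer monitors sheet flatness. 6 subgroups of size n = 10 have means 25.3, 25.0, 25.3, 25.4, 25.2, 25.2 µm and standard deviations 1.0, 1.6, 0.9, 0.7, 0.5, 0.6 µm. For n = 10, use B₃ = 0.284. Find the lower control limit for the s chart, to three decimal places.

s̄ = (1.0 + 1.6 + 0.9 + 0.7 + 0.5 + 0.6) / 6 = 0.8833
LCL_s = B₃·s̄ = 0.284 × 0.8833 = 0.2509

0.251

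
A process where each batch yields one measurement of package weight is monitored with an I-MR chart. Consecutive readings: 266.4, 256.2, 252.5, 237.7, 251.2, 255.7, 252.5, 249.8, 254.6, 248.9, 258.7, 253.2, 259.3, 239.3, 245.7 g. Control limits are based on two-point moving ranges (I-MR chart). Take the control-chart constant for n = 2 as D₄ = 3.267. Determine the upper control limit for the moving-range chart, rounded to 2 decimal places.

Moving ranges: 10.2, 3.7, 14.8, 13.5, 4.5, 3.2, 2.7, 4.8, 5.7, 9.8, 5.5, 6.1, 20.0, 6.4; M̄R̄ = 110.9000 / 14 = 7.9214
UCL_MR = D₄·M̄R̄ = 3.267 × 7.9214 = 25.8793

25.88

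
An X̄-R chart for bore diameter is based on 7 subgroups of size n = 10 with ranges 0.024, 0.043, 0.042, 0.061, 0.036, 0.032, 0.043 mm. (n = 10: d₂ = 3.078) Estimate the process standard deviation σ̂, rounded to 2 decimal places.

R̄ = (0.024 + 0.043 + 0.042 + 0.061 + 0.036 + 0.032 + 0.043) / 7 = 0.0401
σ̂ = R̄ / d₂ = 0.0401 / 3.078 = 0.0130

0.01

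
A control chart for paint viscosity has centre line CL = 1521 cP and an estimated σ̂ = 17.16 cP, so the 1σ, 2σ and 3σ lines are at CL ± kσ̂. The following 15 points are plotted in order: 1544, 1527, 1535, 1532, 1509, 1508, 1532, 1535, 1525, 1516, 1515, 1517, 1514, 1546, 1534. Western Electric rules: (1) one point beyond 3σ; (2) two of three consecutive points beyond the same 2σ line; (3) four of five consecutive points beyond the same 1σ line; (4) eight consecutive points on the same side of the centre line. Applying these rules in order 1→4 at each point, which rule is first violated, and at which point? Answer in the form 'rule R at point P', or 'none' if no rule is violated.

none

Zone of each point (C = within 1σ̂, B = 1σ̂–2σ̂, A = 2σ̂–3σ̂, * = beyond 3σ̂; sign = side of CL): 1:+B, 2:+C, 3:+C, 4:+C, 5:-C, 6:-C, 7:+C, 8:+C, 9:+C, 10:-C, 11:-C, 12:-C, 13:-C, 14:+B, 15:+C
No rule fires across all 15 points.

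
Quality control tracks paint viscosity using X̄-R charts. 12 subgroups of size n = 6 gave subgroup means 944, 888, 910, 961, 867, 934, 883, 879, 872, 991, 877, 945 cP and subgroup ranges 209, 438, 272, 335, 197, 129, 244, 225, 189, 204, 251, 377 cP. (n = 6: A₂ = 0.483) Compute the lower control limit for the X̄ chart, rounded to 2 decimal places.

789.02

X̄̄ = (944 + 888 + 910 + 961 + 867 + 934 + 883 + 879 + 872 + 991 + 877 + 945) / 12 = 10951.0000 / 12 = 912.5833
R̄ = (209 + 438 + 272 + 335 + 197 + 129 + 244 + 225 + 189 + 204 + 251 + 377) / 12 = 3070.0000 / 12 = 255.8333
LCL = X̄̄ − A₂·R̄ = 912.5833 − 0.483 × 255.8333 = 789.0158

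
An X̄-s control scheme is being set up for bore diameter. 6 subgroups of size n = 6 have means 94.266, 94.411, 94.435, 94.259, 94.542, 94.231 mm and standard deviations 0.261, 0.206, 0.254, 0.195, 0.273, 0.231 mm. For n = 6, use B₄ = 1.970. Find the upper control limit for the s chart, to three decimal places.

0.466

s̄ = (0.261 + 0.206 + 0.254 + 0.195 + 0.273 + 0.231) / 6 = 0.2367
UCL_s = B₄·s̄ = 1.970 × 0.2367 = 0.4662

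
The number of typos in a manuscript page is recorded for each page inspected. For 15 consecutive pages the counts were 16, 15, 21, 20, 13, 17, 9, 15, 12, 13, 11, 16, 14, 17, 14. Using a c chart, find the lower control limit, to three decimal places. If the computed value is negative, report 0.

c̄ = (16 + 15 + 21 + 20 + 13 + 17 + 9 + 15 + 12 + 13 + 11 + 16 + 14 + 17 + 14) / 15 = 223 / 15 = 14.8667
LCL = c̄ − 3√c̄ = 14.8667 − 3 × 3.8557 = 3.2995

3.299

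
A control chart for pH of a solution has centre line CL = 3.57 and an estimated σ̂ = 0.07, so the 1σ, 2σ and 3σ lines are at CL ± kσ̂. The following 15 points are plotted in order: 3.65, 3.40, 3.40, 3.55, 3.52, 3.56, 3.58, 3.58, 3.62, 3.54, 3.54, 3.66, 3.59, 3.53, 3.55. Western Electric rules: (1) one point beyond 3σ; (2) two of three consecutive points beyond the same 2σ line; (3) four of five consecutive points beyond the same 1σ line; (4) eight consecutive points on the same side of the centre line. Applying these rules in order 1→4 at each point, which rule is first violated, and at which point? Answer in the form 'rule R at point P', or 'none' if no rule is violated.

Zone of each point (C = within 1σ̂, B = 1σ̂–2σ̂, A = 2σ̂–3σ̂, * = beyond 3σ̂; sign = side of CL): 1:+B, 2:-A, 3:-A, 4:-C, 5:-C, 6:-C, 7:+C, 8:+C, 9:+C, 10:-C, 11:-C, 12:+B, 13:+C, 14:-C, 15:-C
Rule 2 (two of three consecutive points beyond the same 2σ limit) is satisfied at point 3.

rule 2 at point 3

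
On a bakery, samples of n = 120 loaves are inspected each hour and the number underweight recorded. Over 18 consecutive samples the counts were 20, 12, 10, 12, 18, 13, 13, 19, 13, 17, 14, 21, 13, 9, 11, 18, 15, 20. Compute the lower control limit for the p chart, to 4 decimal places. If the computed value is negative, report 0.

p̄ = Σdᵢ / (k·n) = 268 / (18 × 120) = 0.12407
LCL = p̄ − 3·√(p̄(1−p̄)/n) = 0.12407 − 3 × 0.03009 = 0.03379

0.0338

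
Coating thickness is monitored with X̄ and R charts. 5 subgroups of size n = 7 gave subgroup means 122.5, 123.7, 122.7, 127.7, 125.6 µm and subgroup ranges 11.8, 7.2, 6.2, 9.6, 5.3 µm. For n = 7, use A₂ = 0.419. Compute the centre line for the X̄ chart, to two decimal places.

124.44

X̄̄ = (122.5 + 123.7 + 122.7 + 127.7 + 125.6) / 5 = 622.2000 / 5 = 124.4400
CL = X̄̄ = 124.4400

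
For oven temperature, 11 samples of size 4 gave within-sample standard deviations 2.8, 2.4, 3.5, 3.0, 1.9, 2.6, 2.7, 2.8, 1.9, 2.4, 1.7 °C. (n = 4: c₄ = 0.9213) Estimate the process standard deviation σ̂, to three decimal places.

s̄ = (2.8 + 2.4 + 3.5 + 3.0 + 1.9 + 2.6 + 2.7 + 2.8 + 1.9 + 2.4 + 1.7) / 11 = 2.5182
σ̂ = s̄ / c₄ = 2.5182 / 0.9213 = 2.7333

2.733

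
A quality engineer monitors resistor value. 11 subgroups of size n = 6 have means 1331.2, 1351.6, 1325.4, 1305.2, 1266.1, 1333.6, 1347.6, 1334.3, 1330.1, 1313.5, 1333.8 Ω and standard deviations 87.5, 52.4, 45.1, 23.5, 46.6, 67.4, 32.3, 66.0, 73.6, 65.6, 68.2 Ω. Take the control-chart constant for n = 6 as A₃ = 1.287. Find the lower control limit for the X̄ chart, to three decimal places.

X̄̄ = (1331.2 + 1351.6 + 1325.4 + 1305.2 + 1266.1 + 1333.6 + 1347.6 + 1334.3 + 1330.1 + 1313.5 + 1333.8) / 11 = 1324.7636
s̄ = (87.5 + 52.4 + 45.1 + 23.5 + 46.6 + 67.4 + 32.3 + 66.0 + 73.6 + 65.6 + 68.2) / 11 = 57.1091
LCL = X̄̄ − A₃·s̄ = 1324.7636 − 1.287 × 57.1091 = 1251.2642

1251.264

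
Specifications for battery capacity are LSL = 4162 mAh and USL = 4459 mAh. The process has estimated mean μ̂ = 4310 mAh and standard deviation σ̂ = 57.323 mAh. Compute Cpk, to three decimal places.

0.861

Cpu = (USL − μ̂) / (3σ̂) = (4459 − 4310) / (3 × 57.323) = 0.8664; Cpl = (μ̂ − LSL) / (3σ̂) = (4310 − 4162) / (3 × 57.323) = 0.8606; Cpk = min(Cpu, Cpl) = 0.8606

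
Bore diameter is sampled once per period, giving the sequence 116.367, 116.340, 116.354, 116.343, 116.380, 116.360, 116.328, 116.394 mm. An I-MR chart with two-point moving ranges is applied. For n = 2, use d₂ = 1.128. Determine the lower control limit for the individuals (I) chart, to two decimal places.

116.28

X̄ = (116.367 + 116.340 + 116.354 + 116.343 + 116.380 + 116.360 + 116.328 + 116.394) / 8 = 116.3582
Moving ranges: 0.027, 0.014, 0.011, 0.037, 0.020, 0.032, 0.066; M̄R̄ = 0.2070 / 7 = 0.0296
LCL = X̄ − 3·M̄R̄/d₂ = 116.3582 − 3 × 0.0296 / 1.128 = 116.2796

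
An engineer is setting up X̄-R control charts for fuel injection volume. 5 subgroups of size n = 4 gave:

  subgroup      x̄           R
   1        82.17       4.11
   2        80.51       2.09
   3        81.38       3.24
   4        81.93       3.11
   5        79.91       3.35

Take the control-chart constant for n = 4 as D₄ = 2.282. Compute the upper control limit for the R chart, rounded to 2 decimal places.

R̄ = (4.11 + 2.09 + 3.24 + 3.11 + 3.35) / 5 = 15.9000 / 5 = 3.1800
UCL_R = D₄·R̄ = 2.282 × 3.1800 = 7.2568

7.26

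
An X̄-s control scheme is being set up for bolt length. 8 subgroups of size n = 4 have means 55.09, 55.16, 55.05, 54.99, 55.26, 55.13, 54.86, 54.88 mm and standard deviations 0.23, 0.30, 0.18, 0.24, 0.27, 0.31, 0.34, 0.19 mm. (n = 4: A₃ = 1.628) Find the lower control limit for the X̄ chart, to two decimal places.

54.63

X̄̄ = (55.09 + 55.16 + 55.05 + 54.99 + 55.26 + 55.13 + 54.86 + 54.88) / 8 = 55.0525
s̄ = (0.23 + 0.30 + 0.18 + 0.24 + 0.27 + 0.31 + 0.34 + 0.19) / 8 = 0.2575
LCL = X̄̄ − A₃·s̄ = 55.0525 − 1.628 × 0.2575 = 54.6333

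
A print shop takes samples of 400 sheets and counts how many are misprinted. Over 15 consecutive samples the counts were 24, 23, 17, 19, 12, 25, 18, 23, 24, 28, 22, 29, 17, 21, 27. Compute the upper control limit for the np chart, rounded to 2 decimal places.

35.59

p̄ = Σdᵢ / (k·n) = 329 / (15 × 400) = 0.05483
UCL = np̄ + 3·√(np̄(1−p̄)) = 21.9333 + 3 × √(21.9333×0.94517) = 21.9333 + 3 × 4.5531 = 35.5926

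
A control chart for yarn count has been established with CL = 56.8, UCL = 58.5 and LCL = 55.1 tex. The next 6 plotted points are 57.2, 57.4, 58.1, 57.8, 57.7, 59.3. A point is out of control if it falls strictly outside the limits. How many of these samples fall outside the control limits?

Compare each point to [55.1, 58.5]: sample 6 = 59.3 > UCL.

1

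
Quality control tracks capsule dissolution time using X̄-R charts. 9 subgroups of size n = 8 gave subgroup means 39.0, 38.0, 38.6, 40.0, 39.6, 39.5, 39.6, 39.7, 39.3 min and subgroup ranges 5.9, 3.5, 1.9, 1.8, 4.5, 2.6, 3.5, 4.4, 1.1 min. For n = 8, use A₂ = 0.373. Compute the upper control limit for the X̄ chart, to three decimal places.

40.466

X̄̄ = (39.0 + 38.0 + 38.6 + 40.0 + 39.6 + 39.5 + 39.6 + 39.7 + 39.3) / 9 = 353.3000 / 9 = 39.2556
R̄ = (5.9 + 3.5 + 1.9 + 1.8 + 4.5 + 2.6 + 3.5 + 4.4 + 1.1) / 9 = 29.2000 / 9 = 3.2444
UCL = X̄̄ + A₂·R̄ = 39.2556 + 0.373 × 3.2444 = 40.4657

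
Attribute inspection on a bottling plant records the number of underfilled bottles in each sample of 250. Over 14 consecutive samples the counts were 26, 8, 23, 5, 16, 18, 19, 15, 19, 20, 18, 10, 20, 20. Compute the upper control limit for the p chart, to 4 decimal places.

p̄ = Σdᵢ / (k·n) = 237 / (14 × 250) = 0.06771
UCL = p̄ + 3·√(p̄(1−p̄)/n) = 0.06771 + 3 × √(0.06771×0.93229/250) = 0.06771 + 3 × 0.01589 = 0.11539

0.1154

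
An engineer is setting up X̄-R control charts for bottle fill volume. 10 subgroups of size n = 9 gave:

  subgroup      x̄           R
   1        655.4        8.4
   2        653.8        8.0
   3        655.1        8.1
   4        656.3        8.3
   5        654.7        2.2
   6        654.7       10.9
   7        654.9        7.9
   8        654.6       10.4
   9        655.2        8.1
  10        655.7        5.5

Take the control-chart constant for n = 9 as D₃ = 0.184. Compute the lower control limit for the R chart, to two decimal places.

1.43

R̄ = (8.4 + 8.0 + 8.1 + 8.3 + 2.2 + 10.9 + 7.9 + 10.4 + 8.1 + 5.5) / 10 = 77.8000 / 10 = 7.7800
LCL_R = D₃·R̄ = 0.184 × 7.7800 = 1.4315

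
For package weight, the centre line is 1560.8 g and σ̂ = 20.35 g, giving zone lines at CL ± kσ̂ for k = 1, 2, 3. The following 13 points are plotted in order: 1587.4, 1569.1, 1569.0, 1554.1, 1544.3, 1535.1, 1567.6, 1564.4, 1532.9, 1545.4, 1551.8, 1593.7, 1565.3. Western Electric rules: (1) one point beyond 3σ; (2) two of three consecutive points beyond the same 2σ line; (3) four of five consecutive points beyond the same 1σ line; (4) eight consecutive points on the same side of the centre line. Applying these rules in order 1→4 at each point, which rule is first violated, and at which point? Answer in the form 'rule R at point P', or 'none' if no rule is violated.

none

Zone of each point (C = within 1σ̂, B = 1σ̂–2σ̂, A = 2σ̂–3σ̂, * = beyond 3σ̂; sign = side of CL): 1:+B, 2:+C, 3:+C, 4:-C, 5:-C, 6:-B, 7:+C, 8:+C, 9:-B, 10:-C, 11:-C, 12:+B, 13:+C
No rule fires across all 13 points.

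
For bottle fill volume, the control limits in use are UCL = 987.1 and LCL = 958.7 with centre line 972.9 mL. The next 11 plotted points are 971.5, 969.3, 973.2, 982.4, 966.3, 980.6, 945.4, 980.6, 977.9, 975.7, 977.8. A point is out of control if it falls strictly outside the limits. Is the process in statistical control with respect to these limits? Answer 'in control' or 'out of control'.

Compare each point to [958.7, 987.1]: sample 7 = 945.4 < LCL.

out of control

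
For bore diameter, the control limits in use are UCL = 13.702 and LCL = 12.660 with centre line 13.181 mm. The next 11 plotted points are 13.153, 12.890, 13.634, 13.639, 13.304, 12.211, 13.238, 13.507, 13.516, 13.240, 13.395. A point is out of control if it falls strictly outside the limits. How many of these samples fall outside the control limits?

Compare each point to [12.660, 13.702]: sample 6 = 12.211 < LCL.

1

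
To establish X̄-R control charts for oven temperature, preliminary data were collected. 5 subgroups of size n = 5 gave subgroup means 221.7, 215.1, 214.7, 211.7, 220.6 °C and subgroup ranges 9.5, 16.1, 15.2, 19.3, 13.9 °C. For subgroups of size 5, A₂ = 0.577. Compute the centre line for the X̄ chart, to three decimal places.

216.760

X̄̄ = (221.7 + 215.1 + 214.7 + 211.7 + 220.6) / 5 = 1083.8000 / 5 = 216.7600
CL = X̄̄ = 216.7600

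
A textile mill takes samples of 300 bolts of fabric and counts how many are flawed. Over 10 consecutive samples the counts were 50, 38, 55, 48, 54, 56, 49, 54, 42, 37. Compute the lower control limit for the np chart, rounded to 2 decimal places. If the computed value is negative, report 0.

29.20

p̄ = Σdᵢ / (k·n) = 483 / (10 × 300) = 0.16100
LCL = np̄ − 3·√(np̄(1−p̄)) = 48.3000 − 3 × 6.3658 = 29.2025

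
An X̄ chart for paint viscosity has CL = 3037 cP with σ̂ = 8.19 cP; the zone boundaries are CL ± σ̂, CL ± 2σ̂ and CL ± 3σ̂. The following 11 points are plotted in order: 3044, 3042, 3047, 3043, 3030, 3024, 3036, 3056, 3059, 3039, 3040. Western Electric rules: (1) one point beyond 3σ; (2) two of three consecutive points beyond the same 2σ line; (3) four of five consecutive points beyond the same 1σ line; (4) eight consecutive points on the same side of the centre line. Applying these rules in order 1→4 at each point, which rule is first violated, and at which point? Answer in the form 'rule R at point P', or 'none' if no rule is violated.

Zone of each point (C = within 1σ̂, B = 1σ̂–2σ̂, A = 2σ̂–3σ̂, * = beyond 3σ̂; sign = side of CL): 1:+C, 2:+C, 3:+B, 4:+C, 5:-C, 6:-B, 7:-C, 8:+A, 9:+A, 10:+C, 11:+C
Rule 2 (two of three consecutive points beyond the same 2σ limit) is satisfied at point 9.

rule 2 at point 9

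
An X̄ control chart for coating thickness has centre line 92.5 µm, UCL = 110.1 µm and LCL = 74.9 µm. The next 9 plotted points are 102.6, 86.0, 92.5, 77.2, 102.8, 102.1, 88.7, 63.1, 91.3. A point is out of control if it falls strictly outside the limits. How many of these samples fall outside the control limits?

Compare each point to [74.9, 110.1]: sample 8 = 63.1 < LCL.

1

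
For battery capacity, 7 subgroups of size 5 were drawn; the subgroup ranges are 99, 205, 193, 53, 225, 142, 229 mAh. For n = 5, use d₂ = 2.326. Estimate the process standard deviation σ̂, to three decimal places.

R̄ = (99 + 205 + 193 + 53 + 225 + 142 + 229) / 7 = 163.7143
σ̂ = R̄ / d₂ = 163.7143 / 2.326 = 70.3845

70.384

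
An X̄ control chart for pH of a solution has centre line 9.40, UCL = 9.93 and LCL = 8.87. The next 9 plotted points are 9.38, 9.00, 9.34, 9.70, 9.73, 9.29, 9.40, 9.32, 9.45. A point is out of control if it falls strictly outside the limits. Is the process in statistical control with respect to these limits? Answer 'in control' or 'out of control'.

in control

All 9 points lie within [8.87, 9.93].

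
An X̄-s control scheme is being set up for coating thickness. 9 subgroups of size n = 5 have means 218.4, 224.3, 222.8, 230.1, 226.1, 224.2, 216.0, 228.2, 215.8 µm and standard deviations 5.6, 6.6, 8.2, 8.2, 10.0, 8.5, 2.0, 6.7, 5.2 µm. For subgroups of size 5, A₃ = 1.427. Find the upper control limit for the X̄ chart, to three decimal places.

232.550

X̄̄ = (218.4 + 224.3 + 222.8 + 230.1 + 226.1 + 224.2 + 216.0 + 228.2 + 215.8) / 9 = 222.8778
s̄ = (5.6 + 6.6 + 8.2 + 8.2 + 10.0 + 8.5 + 2.0 + 6.7 + 5.2) / 9 = 6.7778
UCL = X̄̄ + A₃·s̄ = 222.8778 + 1.427 × 6.7778 = 232.5497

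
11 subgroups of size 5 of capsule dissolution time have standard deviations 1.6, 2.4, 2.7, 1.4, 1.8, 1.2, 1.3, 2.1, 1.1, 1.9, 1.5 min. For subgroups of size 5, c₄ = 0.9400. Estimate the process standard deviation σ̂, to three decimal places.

s̄ = (1.6 + 2.4 + 2.7 + 1.4 + 1.8 + 1.2 + 1.3 + 2.1 + 1.1 + 1.9 + 1.5) / 11 = 1.7273
σ̂ = s̄ / c₄ = 1.7273 / 0.9400 = 1.8375

1.838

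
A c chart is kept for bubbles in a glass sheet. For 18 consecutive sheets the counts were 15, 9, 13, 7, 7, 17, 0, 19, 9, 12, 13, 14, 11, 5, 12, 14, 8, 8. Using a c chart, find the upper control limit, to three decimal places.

20.546

c̄ = (15 + 9 + 13 + 7 + 7 + 17 + 0 + 19 + 9 + 12 + 13 + 14 + 11 + 5 + 12 + 14 + 8 + 8) / 18 = 193 / 18 = 10.7222
UCL = c̄ + 3√c̄ = 10.7222 + 3 × √10.7222 = 10.7222 + 3 × 3.2745 = 20.5457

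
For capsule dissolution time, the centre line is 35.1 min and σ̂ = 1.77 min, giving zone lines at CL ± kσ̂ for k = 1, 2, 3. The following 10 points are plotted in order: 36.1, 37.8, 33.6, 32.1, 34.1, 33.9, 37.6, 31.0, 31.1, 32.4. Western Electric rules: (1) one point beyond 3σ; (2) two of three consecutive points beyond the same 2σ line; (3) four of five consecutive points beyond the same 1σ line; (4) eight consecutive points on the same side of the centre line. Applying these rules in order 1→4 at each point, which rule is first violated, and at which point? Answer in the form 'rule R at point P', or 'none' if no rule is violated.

Zone of each point (C = within 1σ̂, B = 1σ̂–2σ̂, A = 2σ̂–3σ̂, * = beyond 3σ̂; sign = side of CL): 1:+C, 2:+B, 3:-C, 4:-B, 5:-C, 6:-C, 7:+B, 8:-A, 9:-A, 10:-B
Rule 2 (two of three consecutive points beyond the same 2σ limit) is satisfied at point 9.

rule 2 at point 9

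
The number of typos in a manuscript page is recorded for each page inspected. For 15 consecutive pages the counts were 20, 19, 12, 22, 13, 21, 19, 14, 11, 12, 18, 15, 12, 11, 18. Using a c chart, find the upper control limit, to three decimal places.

c̄ = (20 + 19 + 12 + 22 + 13 + 21 + 19 + 14 + 11 + 12 + 18 + 15 + 12 + 11 + 18) / 15 = 237 / 15 = 15.8000
UCL = c̄ + 3√c̄ = 15.8000 + 3 × √15.8000 = 15.8000 + 3 × 3.9749 = 27.7248

27.725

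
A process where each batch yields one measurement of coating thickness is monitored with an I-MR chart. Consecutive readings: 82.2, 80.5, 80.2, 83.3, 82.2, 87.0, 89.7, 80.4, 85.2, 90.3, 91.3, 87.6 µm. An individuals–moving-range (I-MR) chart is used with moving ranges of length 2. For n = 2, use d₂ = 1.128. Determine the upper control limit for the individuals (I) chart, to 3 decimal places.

X̄ = (82.2 + 80.5 + 80.2 + 83.3 + 82.2 + 87.0 + 89.7 + 80.4 + 85.2 + 90.3 + 91.3 + 87.6) / 12 = 84.9917
Moving ranges: 1.7, 0.3, 3.1, 1.1, 4.8, 2.7, 9.3, 4.8, 5.1, 1.0, 3.7; M̄R̄ = 37.6000 / 11 = 3.4182
UCL = X̄ + 3·M̄R̄/d₂ = 84.9917 + 3 × 3.4182 / 1.128 = 94.0826

94.083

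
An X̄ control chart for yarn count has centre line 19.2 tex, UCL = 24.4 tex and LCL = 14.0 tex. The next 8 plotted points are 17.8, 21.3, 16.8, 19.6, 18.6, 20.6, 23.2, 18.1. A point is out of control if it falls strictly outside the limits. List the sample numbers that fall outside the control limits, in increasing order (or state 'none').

none

All 8 points lie within [14.0, 24.4].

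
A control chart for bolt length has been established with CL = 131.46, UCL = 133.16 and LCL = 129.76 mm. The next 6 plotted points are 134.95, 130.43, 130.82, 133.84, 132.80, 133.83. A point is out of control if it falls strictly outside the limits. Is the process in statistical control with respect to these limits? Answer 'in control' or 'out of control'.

Compare each point to [129.76, 133.16]: sample 1 = 134.95 > UCL; sample 4 = 133.84 > UCL; sample 6 = 133.83 > UCL.

out of control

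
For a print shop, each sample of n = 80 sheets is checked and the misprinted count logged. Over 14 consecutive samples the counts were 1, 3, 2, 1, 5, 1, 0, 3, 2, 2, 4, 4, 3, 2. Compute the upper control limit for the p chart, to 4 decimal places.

p̄ = Σdᵢ / (k·n) = 33 / (14 × 80) = 0.02946
UCL = p̄ + 3·√(p̄(1−p̄)/n) = 0.02946 + 3 × √(0.02946×0.97054/80) = 0.02946 + 3 × 0.01891 = 0.08618

0.0862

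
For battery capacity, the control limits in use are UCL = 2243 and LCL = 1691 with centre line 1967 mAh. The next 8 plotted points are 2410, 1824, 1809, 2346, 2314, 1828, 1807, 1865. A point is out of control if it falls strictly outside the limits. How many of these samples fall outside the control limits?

Compare each point to [1691, 2243]: sample 1 = 2410 > UCL; sample 4 = 2346 > UCL; sample 5 = 2314 > UCL.

3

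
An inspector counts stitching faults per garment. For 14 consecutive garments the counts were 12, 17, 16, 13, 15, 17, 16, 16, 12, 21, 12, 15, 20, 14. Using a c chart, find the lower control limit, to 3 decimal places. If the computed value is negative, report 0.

3.645

c̄ = (12 + 17 + 16 + 13 + 15 + 17 + 16 + 16 + 12 + 21 + 12 + 15 + 20 + 14) / 14 = 216 / 14 = 15.4286
LCL = c̄ − 3√c̄ = 15.4286 − 3 × 3.9279 = 3.6448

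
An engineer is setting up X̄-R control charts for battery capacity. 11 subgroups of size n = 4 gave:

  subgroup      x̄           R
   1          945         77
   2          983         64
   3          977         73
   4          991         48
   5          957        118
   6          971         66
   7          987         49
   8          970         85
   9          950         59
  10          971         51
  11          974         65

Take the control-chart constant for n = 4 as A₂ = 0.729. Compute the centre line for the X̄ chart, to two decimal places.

X̄̄ = (945 + 983 + 977 + 991 + 957 + 971 + 987 + 970 + 950 + 971 + 974) / 11 = 10676.0000 / 11 = 970.5455
CL = X̄̄ = 970.5455

970.55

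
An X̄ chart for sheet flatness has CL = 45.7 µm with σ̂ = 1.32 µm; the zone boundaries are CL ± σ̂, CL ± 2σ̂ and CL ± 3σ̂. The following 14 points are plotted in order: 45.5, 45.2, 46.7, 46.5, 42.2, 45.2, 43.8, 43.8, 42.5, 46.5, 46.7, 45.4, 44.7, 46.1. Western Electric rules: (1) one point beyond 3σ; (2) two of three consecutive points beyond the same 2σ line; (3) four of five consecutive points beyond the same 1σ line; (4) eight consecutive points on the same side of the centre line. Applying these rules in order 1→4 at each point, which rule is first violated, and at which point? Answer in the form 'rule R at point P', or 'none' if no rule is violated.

rule 3 at point 9

Zone of each point (C = within 1σ̂, B = 1σ̂–2σ̂, A = 2σ̂–3σ̂, * = beyond 3σ̂; sign = side of CL): 1:-C, 2:-C, 3:+C, 4:+C, 5:-A, 6:-C, 7:-B, 8:-B, 9:-A, 10:+C, 11:+C, 12:-C, 13:-C, 14:+C
Rule 3 (four of five consecutive points beyond the same 1σ limit) is satisfied at point 9.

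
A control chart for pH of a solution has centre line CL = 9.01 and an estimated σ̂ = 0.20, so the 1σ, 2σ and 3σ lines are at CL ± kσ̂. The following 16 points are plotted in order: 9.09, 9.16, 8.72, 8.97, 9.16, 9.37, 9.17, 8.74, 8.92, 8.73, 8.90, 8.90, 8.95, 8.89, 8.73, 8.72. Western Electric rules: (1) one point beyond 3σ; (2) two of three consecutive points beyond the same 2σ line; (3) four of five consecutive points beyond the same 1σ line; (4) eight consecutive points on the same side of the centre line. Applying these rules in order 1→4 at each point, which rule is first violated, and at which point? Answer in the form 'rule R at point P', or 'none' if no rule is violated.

Zone of each point (C = within 1σ̂, B = 1σ̂–2σ̂, A = 2σ̂–3σ̂, * = beyond 3σ̂; sign = side of CL): 1:+C, 2:+C, 3:-B, 4:-C, 5:+C, 6:+B, 7:+C, 8:-B, 9:-C, 10:-B, 11:-C, 12:-C, 13:-C, 14:-C, 15:-B, 16:-B
Rule 4 (eight consecutive points on the same side of the centre line) is satisfied at point 15.

rule 4 at point 15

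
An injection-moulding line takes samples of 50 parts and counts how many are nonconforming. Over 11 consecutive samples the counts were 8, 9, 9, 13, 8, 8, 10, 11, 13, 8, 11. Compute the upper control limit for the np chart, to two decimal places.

18.25

p̄ = Σdᵢ / (k·n) = 108 / (11 × 50) = 0.19636
UCL = np̄ + 3·√(np̄(1−p̄)) = 9.8182 + 3 × √(9.8182×0.80364) = 9.8182 + 3 × 2.8090 = 18.2451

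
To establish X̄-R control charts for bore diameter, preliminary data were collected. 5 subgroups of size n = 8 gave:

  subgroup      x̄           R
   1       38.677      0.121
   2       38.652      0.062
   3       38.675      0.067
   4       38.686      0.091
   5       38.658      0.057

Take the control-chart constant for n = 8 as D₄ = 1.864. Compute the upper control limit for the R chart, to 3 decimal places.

R̄ = (0.121 + 0.062 + 0.067 + 0.091 + 0.057) / 5 = 0.3980 / 5 = 0.0796
UCL_R = D₄·R̄ = 1.864 × 0.0796 = 0.1484

0.148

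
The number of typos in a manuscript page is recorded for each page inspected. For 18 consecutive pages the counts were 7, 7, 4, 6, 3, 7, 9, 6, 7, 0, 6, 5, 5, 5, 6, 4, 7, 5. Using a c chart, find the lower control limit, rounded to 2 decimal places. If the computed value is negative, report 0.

0.00

c̄ = (7 + 7 + 4 + 6 + 3 + 7 + 9 + 6 + 7 + 0 + 6 + 5 + 5 + 5 + 6 + 4 + 7 + 5) / 18 = 99 / 18 = 5.5000
LCL = c̄ − 3√c̄ = 5.5000 − 3 × 2.3452 = -1.5356 → 0 (cannot be negative)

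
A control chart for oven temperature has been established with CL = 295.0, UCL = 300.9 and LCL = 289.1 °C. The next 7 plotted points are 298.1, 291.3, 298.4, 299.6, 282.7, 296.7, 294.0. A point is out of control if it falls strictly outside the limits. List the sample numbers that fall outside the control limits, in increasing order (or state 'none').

Compare each point to [289.1, 300.9]: sample 5 = 282.7 < LCL.

5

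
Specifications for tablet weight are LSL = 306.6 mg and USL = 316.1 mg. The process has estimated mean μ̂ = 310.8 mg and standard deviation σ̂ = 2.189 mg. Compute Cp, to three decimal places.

Cp = (USL − LSL) / (6σ̂) = (316.1 − 306.6) / (6 × 2.189) = 9.5000 / 13.1340 = 0.7233

0.723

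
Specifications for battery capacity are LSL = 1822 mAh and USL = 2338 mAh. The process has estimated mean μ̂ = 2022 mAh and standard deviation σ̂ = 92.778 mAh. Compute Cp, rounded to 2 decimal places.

0.93

Cp = (USL − LSL) / (6σ̂) = (2338 − 1822) / (6 × 92.778) = 516.0000 / 556.6680 = 0.9269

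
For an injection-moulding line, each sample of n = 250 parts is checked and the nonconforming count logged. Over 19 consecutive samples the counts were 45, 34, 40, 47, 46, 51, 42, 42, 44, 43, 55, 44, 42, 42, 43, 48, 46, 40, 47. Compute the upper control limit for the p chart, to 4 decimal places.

p̄ = Σdᵢ / (k·n) = 841 / (19 × 250) = 0.17705
UCL = p̄ + 3·√(p̄(1−p̄)/n) = 0.17705 + 3 × √(0.17705×0.82295/250) = 0.17705 + 3 × 0.02414 = 0.24948

0.2495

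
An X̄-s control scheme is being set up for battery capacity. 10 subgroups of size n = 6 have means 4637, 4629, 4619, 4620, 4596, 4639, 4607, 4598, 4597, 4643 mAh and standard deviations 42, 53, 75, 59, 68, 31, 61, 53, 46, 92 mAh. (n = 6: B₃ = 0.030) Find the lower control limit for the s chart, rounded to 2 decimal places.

1.74

s̄ = (42 + 53 + 75 + 59 + 68 + 31 + 61 + 53 + 46 + 92) / 10 = 58.0000
LCL_s = B₃·s̄ = 0.030 × 58.0000 = 1.7400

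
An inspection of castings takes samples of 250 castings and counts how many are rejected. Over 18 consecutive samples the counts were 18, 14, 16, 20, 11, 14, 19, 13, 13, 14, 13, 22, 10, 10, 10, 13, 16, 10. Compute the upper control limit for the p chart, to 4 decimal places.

p̄ = Σdᵢ / (k·n) = 256 / (18 × 250) = 0.05689
UCL = p̄ + 3·√(p̄(1−p̄)/n) = 0.05689 + 3 × √(0.05689×0.94311/250) = 0.05689 + 3 × 0.01465 = 0.10084

0.1008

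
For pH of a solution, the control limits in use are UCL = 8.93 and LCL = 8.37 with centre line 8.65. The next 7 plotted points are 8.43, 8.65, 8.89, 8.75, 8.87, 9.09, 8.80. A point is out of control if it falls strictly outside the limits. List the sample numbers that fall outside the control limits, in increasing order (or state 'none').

6

Compare each point to [8.37, 8.93]: sample 6 = 9.09 > UCL.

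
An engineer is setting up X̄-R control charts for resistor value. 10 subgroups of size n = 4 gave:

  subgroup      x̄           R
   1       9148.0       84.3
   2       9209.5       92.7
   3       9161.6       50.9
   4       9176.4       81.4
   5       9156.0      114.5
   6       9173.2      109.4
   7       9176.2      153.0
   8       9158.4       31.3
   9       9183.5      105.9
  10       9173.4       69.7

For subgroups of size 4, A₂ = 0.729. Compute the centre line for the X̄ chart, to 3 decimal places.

X̄̄ = (9148.0 + 9209.5 + 9161.6 + 9176.4 + 9156.0 + 9173.2 + 9176.2 + 9158.4 + 9183.5 + 9173.4) / 10 = 91716.2000 / 10 = 9171.6200
CL = X̄̄ = 9171.6200

9171.620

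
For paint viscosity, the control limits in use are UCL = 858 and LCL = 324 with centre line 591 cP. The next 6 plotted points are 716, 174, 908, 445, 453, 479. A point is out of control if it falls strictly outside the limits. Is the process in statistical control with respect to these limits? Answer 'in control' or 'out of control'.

out of control

Compare each point to [324, 858]: sample 2 = 174 < LCL; sample 3 = 908 > UCL.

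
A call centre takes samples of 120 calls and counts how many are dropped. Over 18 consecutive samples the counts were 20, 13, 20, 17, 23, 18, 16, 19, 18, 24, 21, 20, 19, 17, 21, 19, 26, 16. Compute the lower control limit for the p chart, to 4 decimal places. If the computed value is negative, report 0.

p̄ = Σdᵢ / (k·n) = 347 / (18 × 120) = 0.16065
LCL = p̄ − 3·√(p̄(1−p̄)/n) = 0.16065 − 3 × 0.03352 = 0.06008

0.0601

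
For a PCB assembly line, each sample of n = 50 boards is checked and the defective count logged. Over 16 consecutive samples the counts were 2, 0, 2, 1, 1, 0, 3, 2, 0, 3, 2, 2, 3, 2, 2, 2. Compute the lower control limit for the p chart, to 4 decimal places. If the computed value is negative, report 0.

p̄ = Σdᵢ / (k·n) = 27 / (16 × 50) = 0.03375
LCL = p̄ − 3·√(p̄(1−p̄)/n) = 0.03375 − 3 × 0.02554 = -0.04287 → 0 (negative, so LCL = 0)

0.0000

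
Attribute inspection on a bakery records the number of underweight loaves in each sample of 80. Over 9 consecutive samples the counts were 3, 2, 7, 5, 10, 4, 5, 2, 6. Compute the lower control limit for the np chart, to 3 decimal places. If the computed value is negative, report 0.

0.000

p̄ = Σdᵢ / (k·n) = 44 / (9 × 80) = 0.06111
LCL = np̄ − 3·√(np̄(1−p̄)) = 4.8889 − 3 × 2.1425 = -1.5385 → 0 (negative, so LCL = 0)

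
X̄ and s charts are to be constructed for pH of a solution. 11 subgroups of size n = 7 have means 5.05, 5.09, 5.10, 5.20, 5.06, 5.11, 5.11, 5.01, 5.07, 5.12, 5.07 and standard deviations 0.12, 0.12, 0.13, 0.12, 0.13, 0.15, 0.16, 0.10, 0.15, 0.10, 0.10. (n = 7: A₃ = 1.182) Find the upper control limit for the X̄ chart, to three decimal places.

X̄̄ = (5.05 + 5.09 + 5.10 + 5.20 + 5.06 + 5.11 + 5.11 + 5.01 + 5.07 + 5.12 + 5.07) / 11 = 5.0900
s̄ = (0.12 + 0.12 + 0.13 + 0.12 + 0.13 + 0.15 + 0.16 + 0.10 + 0.15 + 0.10 + 0.10) / 11 = 0.1255
UCL = X̄̄ + A₃·s̄ = 5.0900 + 1.182 × 0.1255 = 5.2383

5.238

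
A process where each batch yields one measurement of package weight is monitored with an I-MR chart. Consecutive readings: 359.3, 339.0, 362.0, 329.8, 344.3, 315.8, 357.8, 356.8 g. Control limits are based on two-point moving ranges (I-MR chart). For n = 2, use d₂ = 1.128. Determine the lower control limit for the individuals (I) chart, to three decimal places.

X̄ = (359.3 + 339.0 + 362.0 + 329.8 + 344.3 + 315.8 + 357.8 + 356.8) / 8 = 345.6000
Moving ranges: 20.3, 23.0, 32.2, 14.5, 28.5, 42.0, 1.0; M̄R̄ = 161.5000 / 7 = 23.0714
LCL = X̄ − 3·M̄R̄/d₂ = 345.6000 − 3 × 23.0714 / 1.128 = 284.2398

284.240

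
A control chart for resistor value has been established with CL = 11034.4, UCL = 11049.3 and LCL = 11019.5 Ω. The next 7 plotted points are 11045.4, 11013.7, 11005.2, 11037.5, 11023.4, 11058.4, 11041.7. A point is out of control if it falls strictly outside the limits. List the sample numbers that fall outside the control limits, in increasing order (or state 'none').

2, 3, 6

Compare each point to [11019.5, 11049.3]: sample 2 = 11013.7 < LCL; sample 3 = 11005.2 < LCL; sample 6 = 11058.4 > UCL.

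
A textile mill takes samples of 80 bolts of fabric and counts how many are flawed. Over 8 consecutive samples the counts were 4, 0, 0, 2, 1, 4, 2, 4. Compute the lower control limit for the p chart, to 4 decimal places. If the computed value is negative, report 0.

0.0000

p̄ = Σdᵢ / (k·n) = 17 / (8 × 80) = 0.02656
LCL = p̄ − 3·√(p̄(1−p̄)/n) = 0.02656 − 3 × 0.01798 = -0.02737 → 0 (negative, so LCL = 0)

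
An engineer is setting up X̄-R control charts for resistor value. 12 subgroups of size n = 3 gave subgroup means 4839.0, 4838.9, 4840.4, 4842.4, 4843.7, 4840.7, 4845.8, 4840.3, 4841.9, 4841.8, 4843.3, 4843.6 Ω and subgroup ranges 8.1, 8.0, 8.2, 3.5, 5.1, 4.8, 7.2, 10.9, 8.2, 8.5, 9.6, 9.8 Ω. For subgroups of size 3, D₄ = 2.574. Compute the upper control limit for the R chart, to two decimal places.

19.71

R̄ = (8.1 + 8.0 + 8.2 + 3.5 + 5.1 + 4.8 + 7.2 + 10.9 + 8.2 + 8.5 + 9.6 + 9.8) / 12 = 91.9000 / 12 = 7.6583
UCL_R = D₄·R̄ = 2.574 × 7.6583 = 19.7126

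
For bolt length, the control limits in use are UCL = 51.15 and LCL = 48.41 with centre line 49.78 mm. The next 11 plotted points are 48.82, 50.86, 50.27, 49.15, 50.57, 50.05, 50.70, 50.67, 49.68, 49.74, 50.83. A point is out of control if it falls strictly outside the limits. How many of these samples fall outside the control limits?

0

All 11 points lie within [48.41, 51.15].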